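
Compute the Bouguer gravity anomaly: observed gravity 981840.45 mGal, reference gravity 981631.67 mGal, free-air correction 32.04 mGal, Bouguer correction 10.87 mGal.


BA = g_obs - g_ref + FAC - BC
= 981840.45 - 981631.67 + 32.04 - 10.87
= 229.95 mGal

229.95


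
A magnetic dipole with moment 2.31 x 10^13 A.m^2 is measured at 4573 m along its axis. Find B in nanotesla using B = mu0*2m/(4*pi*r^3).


m = 2.31 x 10^13 = 23100000000000 A.m^2
2m = 46200000000000 A.m^2
r^3 = 4573^3 = 95632080517
B = (4pi*10^-7) * 46200000000000 / (4*pi * 95632080517) * 1e9
= 58056632.238339 / 1201748166398.86 * 1e9
= 48310.1484 nT

48310.1484


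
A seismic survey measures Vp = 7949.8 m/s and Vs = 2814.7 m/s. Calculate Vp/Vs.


Vp/Vs = 7949.8 / 2814.7
= 2.8244

2.8244


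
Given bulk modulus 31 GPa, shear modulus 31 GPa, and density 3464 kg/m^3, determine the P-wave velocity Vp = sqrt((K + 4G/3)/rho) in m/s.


First compute the effective modulus:
K + 4G/3 = 31e9 + 4*31e9/3 = 72333333333.33 Pa
Then divide by density:
72333333333.33 / 3464 = 20881447.2671 Pa/(kg/m^3)
Take the square root:
Vp = sqrt(20881447.2671) = 4569.62 m/s

4569.62


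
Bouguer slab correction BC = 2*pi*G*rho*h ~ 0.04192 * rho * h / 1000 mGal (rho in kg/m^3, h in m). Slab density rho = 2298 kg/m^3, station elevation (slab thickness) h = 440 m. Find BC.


BC = 0.04192 * rho * h / 1000
= 0.04192 * 2298 * 440 / 1000
= 42.3862 mGal

42.3862


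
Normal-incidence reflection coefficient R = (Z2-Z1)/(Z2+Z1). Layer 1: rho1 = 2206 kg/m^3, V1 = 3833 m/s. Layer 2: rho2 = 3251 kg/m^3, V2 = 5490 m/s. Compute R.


Z1 = 2206 * 3833 = 8455598
Z2 = 3251 * 5490 = 17847990
R = (17847990 - 8455598) / (17847990 + 8455598) = 9392392 / 26303588 = 0.3571

0.3571


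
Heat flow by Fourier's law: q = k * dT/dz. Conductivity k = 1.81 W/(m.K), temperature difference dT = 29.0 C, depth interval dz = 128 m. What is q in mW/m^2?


q = k * dT / dz * 1000
= 1.81 * 29.0 / 128 * 1000
= 0.410078 * 1000
= 410.0781 mW/m^2

410.0781


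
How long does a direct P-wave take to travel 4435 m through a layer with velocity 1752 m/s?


t = x / V
= 4435 / 1752
= 2.5314 s

2.5314


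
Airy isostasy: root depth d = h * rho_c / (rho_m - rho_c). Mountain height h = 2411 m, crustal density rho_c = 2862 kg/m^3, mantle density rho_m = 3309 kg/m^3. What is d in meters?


rho_m - rho_c = 3309 - 2862 = 447
d = 2411 * 2862 / 447
= 6900282 / 447
= 15436.87 m

15436.87


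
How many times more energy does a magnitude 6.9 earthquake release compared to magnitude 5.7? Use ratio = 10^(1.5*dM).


M2 - M1 = 6.9 - 5.7 = 1.2
1.5 * 1.2 = 1.8
ratio = 10^1.8 = 63.1

63.1


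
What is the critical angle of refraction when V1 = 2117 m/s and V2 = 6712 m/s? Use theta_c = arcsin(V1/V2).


V1/V2 = 2117/6712 = 0.315405
theta_c = arcsin(0.315405) = 18.3853 degrees

18.3853


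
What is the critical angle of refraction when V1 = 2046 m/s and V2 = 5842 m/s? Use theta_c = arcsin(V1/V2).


V1/V2 = 2046/5842 = 0.350223
theta_c = arcsin(0.350223) = 20.5009 degrees

20.5009


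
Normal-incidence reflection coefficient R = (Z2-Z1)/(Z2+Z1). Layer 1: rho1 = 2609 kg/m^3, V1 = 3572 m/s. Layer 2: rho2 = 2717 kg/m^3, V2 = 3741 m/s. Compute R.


Z1 = 2609 * 3572 = 9319348
Z2 = 2717 * 3741 = 10164297
R = (10164297 - 9319348) / (10164297 + 9319348) = 844949 / 19483645 = 0.0434

0.0434


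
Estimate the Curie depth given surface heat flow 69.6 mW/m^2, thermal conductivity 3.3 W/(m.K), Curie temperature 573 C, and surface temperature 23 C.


T_Curie - T_surf = 573 - 23 = 550 C
Convert q to W/m^2: 69.6 mW/m^2 = 0.0696 W/m^2
d = 550 * 3.3 / 0.0696 = 26077.59 m

26077.59


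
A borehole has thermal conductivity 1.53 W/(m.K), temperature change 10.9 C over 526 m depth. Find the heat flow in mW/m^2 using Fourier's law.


q = k * dT / dz * 1000
= 1.53 * 10.9 / 526 * 1000
= 0.031705 * 1000
= 31.7053 mW/m^2

31.7053


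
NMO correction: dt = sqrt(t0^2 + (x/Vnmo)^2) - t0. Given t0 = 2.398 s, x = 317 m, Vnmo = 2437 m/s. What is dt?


x/Vnmo = 317/2437 = 0.130078
(x/Vnmo)^2 = 0.01692
t0^2 = 5.750404
sqrt(5.750404 + 0.01692) = 2.401525
dt = 2.401525 - 2.398 = 0.003525

0.003525


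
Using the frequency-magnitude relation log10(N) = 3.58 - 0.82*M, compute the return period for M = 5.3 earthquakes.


log10(N) = 3.58 - 0.82*5.3 = -0.766
N = 10^-0.766 = 0.171396
T = 1/N = 1/0.171396 = 5.8345 years

5.8345


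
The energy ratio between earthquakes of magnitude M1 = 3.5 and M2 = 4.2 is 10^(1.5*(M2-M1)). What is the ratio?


M2 - M1 = 4.2 - 3.5 = 0.7
1.5 * 0.7 = 1.05
ratio = 10^1.05 = 11.22

11.22


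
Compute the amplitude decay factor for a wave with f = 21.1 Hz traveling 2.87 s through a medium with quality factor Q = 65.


pi*f*t/Q = pi*21.1*2.87/65 = 2.926853
A/A0 = exp(-2.926853) = 0.053565

0.053565


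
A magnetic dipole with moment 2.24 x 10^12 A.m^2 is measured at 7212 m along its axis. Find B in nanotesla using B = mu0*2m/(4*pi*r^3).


m = 2.24 x 10^12 = 2240000000000 A.m^2
2m = 4480000000000 A.m^2
r^3 = 7212^3 = 375117352128
B = (4pi*10^-7) * 4480000000000 / (4*pi * 375117352128) * 1e9
= 5629734.035233 / 4713863670717.52 * 1e9
= 1194.2929 nT

1194.2929


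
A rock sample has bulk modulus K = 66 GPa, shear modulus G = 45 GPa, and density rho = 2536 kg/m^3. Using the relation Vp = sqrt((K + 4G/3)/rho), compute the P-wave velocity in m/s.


First compute the effective modulus:
K + 4G/3 = 66e9 + 4*45e9/3 = 126000000000.0 Pa
Then divide by density:
126000000000.0 / 2536 = 49684542.5868 Pa/(kg/m^3)
Take the square root:
Vp = sqrt(49684542.5868) = 7048.73 m/s

7048.73


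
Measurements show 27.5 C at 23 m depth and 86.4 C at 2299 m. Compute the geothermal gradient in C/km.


dT = 86.4 - 27.5 = 58.9 C
dz = 2299 - 23 = 2276 m
gradient = dT/dz * 1000 = 58.9/2276 * 1000 = 25.8787 C/km

25.8787


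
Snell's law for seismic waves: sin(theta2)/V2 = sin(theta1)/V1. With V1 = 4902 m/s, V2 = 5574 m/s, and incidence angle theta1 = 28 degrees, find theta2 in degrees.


sin(theta1) = sin(28 deg) = 0.469472
sin(theta2) = V2/V1 * sin(theta1) = 5574/4902 * 0.469472 = 0.53383
theta2 = arcsin(0.53383) = 32.2646 degrees

32.2646


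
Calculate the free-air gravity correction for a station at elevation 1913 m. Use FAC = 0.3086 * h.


FAC = 0.3086 * h
= 0.3086 * 1913
= 590.3518 mGal

590.3518


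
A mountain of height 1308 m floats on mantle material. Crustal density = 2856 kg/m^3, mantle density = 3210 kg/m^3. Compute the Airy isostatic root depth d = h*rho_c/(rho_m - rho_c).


rho_m - rho_c = 3210 - 2856 = 354
d = 1308 * 2856 / 354
= 3735648 / 354
= 10552.68 m

10552.68


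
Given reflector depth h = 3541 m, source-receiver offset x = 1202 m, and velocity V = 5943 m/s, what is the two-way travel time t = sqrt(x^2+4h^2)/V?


x^2 + 4h^2 = 1202^2 + 4*3541^2 = 1444804 + 50154724 = 51599528
sqrt(51599528) = 7183.2811
t = 7183.2811 / 5943 = 1.2087 s

1.2087


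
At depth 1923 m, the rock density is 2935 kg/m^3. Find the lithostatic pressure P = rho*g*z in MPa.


P = rho * g * z / 1e6
= 2935 * 9.81 * 1923 / 1e6
= 55367689.05 / 1e6
= 55.3677 MPa

55.3677


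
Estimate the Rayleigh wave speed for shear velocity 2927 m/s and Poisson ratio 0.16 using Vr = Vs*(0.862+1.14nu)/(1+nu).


Numerator factor = 0.862 + 1.14*0.16 = 1.0444
Denominator = 1 + 0.16 = 1.16
Vr = 2927 * 1.0444 / 1.16 = 2635.31 m/s

2635.31


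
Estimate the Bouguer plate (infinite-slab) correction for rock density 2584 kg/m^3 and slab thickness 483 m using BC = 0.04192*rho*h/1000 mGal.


BC = 0.04192 * rho * h / 1000
= 0.04192 * 2584 * 483 / 1000
= 52.3192 mGal

52.3192


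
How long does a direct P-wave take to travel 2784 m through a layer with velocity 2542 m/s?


t = x / V
= 2784 / 2542
= 1.0952 s

1.0952


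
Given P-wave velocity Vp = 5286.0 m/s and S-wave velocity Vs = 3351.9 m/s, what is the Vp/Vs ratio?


Vp/Vs = 5286.0 / 3351.9
= 1.577

1.577


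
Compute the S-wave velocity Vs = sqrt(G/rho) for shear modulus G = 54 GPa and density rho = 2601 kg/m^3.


Convert G to Pa: G = 54e9 Pa
Compute G/rho = 54e9 / 2601 = 20761245.6747
Vs = sqrt(20761245.6747) = 4556.45 m/s

4556.45


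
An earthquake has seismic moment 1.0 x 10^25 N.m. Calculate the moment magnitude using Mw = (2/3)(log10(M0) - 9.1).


log10(M0) = log10(1.0 x 10^25) = 25.0
Mw = 2/3 * (25.0 - 9.1)
= 2/3 * 15.9
= 10.6

10.6


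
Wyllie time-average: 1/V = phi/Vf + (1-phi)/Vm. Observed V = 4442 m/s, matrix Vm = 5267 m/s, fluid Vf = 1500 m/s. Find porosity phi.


1/V - 1/Vm = 1/4442 - 1/5267 = 3.526e-05
1/Vf - 1/Vm = 1/1500 - 1/5267 = 0.00047681
phi = 3.526e-05 / 0.00047681 = 0.074

0.074


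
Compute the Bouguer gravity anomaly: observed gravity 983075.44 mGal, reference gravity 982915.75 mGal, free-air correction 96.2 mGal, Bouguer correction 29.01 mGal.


BA = g_obs - g_ref + FAC - BC
= 983075.44 - 982915.75 + 96.2 - 29.01
= 226.88 mGal

226.88


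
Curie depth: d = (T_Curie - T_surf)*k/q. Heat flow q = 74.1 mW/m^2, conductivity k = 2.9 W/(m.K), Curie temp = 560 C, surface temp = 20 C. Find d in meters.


T_Curie - T_surf = 560 - 20 = 540 C
Convert q to W/m^2: 74.1 mW/m^2 = 0.0741 W/m^2
d = 540 * 2.9 / 0.0741 = 21133.6 m

21133.6


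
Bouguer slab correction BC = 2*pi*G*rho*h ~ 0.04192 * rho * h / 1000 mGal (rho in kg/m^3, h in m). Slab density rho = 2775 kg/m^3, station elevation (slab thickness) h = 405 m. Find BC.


BC = 0.04192 * rho * h / 1000
= 0.04192 * 2775 * 405 / 1000
= 47.1128 mGal

47.1128


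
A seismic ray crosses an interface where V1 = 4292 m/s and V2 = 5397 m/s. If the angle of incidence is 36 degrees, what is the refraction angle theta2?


sin(theta1) = sin(36 deg) = 0.587785
sin(theta2) = V2/V1 * sin(theta1) = 5397/4292 * 0.587785 = 0.739114
theta2 = arcsin(0.739114) = 47.656 degrees

47.656


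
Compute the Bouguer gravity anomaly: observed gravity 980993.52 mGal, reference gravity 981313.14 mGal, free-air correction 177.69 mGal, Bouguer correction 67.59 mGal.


BA = g_obs - g_ref + FAC - BC
= 980993.52 - 981313.14 + 177.69 - 67.59
= -209.52 mGal

-209.52


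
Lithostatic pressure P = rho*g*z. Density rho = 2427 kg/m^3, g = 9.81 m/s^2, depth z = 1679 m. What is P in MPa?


P = rho * g * z / 1e6
= 2427 * 9.81 * 1679 / 1e6
= 39975092.73 / 1e6
= 39.9751 MPa

39.9751


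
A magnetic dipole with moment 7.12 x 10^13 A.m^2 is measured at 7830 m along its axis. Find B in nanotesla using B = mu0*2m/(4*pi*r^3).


m = 7.12 x 10^13 = 71200000000000 A.m^2
2m = 142400000000000 A.m^2
r^3 = 7830^3 = 480048687000
B = (4pi*10^-7) * 142400000000000 / (4*pi * 480048687000) * 1e9
= 178945117.548475 / 6032469713778.5 * 1e9
= 29663.6578 nT

29663.6578


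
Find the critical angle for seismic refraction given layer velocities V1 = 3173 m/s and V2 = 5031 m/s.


V1/V2 = 3173/5031 = 0.63069
theta_c = arcsin(0.63069) = 39.101 degrees

39.101


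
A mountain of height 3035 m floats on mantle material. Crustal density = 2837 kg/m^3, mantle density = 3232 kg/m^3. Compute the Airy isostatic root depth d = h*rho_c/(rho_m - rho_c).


rho_m - rho_c = 3232 - 2837 = 395
d = 3035 * 2837 / 395
= 8610295 / 395
= 21798.22 m

21798.22


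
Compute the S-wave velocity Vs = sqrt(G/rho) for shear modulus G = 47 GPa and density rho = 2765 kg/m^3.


Convert G to Pa: G = 47e9 Pa
Compute G/rho = 47e9 / 2765 = 16998191.6817
Vs = sqrt(16998191.6817) = 4122.89 m/s

4122.89


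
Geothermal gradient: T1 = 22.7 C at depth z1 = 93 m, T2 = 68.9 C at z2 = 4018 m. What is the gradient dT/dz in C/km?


dT = 68.9 - 22.7 = 46.2 C
dz = 4018 - 93 = 3925 m
gradient = dT/dz * 1000 = 46.2/3925 * 1000 = 11.7707 C/km

11.7707


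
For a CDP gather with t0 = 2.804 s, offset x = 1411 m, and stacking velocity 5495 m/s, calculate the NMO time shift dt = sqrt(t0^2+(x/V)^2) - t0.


x/Vnmo = 1411/5495 = 0.256779
(x/Vnmo)^2 = 0.065935
t0^2 = 7.862416
sqrt(7.862416 + 0.065935) = 2.815733
dt = 2.815733 - 2.804 = 0.011733

0.011733


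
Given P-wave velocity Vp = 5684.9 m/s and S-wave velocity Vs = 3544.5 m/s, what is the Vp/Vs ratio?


Vp/Vs = 5684.9 / 3544.5
= 1.6039

1.6039


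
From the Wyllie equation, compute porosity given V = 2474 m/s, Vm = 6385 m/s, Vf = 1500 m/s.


1/V - 1/Vm = 1/2474 - 1/6385 = 0.00024759
1/Vf - 1/Vm = 1/1500 - 1/6385 = 0.00051005
phi = 0.00024759 / 0.00051005 = 0.4854

0.4854


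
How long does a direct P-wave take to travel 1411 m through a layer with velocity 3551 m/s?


t = x / V
= 1411 / 3551
= 0.3974 s

0.3974


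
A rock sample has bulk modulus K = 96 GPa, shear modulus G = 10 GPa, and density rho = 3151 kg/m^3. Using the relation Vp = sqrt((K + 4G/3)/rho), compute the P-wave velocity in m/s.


First compute the effective modulus:
K + 4G/3 = 96e9 + 4*10e9/3 = 109333333333.33 Pa
Then divide by density:
109333333333.33 / 3151 = 34697979.4774 Pa/(kg/m^3)
Take the square root:
Vp = sqrt(34697979.4774) = 5890.5 m/s

5890.5


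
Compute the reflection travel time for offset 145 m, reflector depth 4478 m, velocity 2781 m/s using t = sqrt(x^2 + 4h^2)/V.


x^2 + 4h^2 = 145^2 + 4*4478^2 = 21025 + 80209936 = 80230961
sqrt(80230961) = 8957.1737
t = 8957.1737 / 2781 = 3.2208 s

3.2208


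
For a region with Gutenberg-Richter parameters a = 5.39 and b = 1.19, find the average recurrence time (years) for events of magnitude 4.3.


log10(N) = 5.39 - 1.19*4.3 = 0.273
N = 10^0.273 = 1.874995
T = 1/N = 1/1.874995 = 0.5333 years

0.5333


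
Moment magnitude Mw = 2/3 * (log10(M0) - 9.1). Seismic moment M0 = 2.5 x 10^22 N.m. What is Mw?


log10(M0) = log10(2.5 x 10^22) = 22.3979
Mw = 2/3 * (22.3979 - 9.1)
= 2/3 * 13.2979
= 8.87

8.87


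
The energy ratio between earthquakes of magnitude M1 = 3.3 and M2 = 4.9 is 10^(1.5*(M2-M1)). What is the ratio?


M2 - M1 = 4.9 - 3.3 = 1.6
1.5 * 1.6 = 2.4
ratio = 10^2.4 = 251.19

251.19


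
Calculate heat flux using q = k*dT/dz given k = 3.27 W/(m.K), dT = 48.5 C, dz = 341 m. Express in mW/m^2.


q = k * dT / dz * 1000
= 3.27 * 48.5 / 341 * 1000
= 0.465088 * 1000
= 465.088 mW/m^2

465.088


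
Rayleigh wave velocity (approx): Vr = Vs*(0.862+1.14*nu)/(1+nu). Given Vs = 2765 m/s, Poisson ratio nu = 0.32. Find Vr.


Numerator factor = 0.862 + 1.14*0.32 = 1.2268
Denominator = 1 + 0.32 = 1.32
Vr = 2765 * 1.2268 / 1.32 = 2569.77 m/s

2569.77


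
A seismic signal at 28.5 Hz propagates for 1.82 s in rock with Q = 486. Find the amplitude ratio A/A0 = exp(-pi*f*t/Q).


pi*f*t/Q = pi*28.5*1.82/486 = 0.335297
A/A0 = exp(-0.335297) = 0.715126

0.715126


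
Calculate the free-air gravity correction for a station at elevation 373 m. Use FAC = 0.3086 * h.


FAC = 0.3086 * h
= 0.3086 * 373
= 115.1078 mGal

115.1078


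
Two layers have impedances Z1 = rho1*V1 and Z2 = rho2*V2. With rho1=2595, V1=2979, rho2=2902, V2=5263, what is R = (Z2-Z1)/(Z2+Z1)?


Z1 = 2595 * 2979 = 7730505
Z2 = 2902 * 5263 = 15273226
R = (15273226 - 7730505) / (15273226 + 7730505) = 7542721 / 23003731 = 0.3279

0.3279


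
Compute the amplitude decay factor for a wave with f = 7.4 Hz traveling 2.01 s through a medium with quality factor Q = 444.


pi*f*t/Q = pi*7.4*2.01/444 = 0.105243
A/A0 = exp(-0.105243) = 0.900105

0.900105


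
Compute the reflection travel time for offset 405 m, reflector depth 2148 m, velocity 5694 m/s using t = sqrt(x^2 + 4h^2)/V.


x^2 + 4h^2 = 405^2 + 4*2148^2 = 164025 + 18455616 = 18619641
sqrt(18619641) = 4315.0482
t = 4315.0482 / 5694 = 0.7578 s

0.7578


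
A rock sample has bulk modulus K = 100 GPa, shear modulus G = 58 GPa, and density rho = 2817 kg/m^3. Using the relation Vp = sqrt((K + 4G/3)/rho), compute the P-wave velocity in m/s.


First compute the effective modulus:
K + 4G/3 = 100e9 + 4*58e9/3 = 177333333333.33 Pa
Then divide by density:
177333333333.33 / 2817 = 62951130.0438 Pa/(kg/m^3)
Take the square root:
Vp = sqrt(62951130.0438) = 7934.17 m/s

7934.17


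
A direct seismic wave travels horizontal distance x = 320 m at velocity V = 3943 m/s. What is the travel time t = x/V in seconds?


t = x / V
= 320 / 3943
= 0.0812 s

0.0812


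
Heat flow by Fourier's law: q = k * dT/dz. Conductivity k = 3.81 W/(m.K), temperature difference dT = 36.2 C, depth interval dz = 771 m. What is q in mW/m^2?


q = k * dT / dz * 1000
= 3.81 * 36.2 / 771 * 1000
= 0.178887 * 1000
= 178.8872 mW/m^2

178.8872


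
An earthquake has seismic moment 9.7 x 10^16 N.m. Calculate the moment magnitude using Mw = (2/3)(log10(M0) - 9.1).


log10(M0) = log10(9.7 x 10^16) = 16.9868
Mw = 2/3 * (16.9868 - 9.1)
= 2/3 * 7.8868
= 5.26

5.26


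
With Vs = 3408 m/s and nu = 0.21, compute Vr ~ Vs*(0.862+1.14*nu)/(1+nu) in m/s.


Numerator factor = 0.862 + 1.14*0.21 = 1.1014
Denominator = 1 + 0.21 = 1.21
Vr = 3408 * 1.1014 / 1.21 = 3102.12 m/s

3102.12


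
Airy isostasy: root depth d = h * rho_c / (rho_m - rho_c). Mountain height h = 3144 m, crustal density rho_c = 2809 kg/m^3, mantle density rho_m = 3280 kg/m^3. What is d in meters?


rho_m - rho_c = 3280 - 2809 = 471
d = 3144 * 2809 / 471
= 8831496 / 471
= 18750.52 m

18750.52


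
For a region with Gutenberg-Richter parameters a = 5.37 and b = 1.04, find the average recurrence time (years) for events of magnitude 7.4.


log10(N) = 5.37 - 1.04*7.4 = -2.326
N = 10^-2.326 = 0.004721
T = 1/N = 1/0.004721 = 211.8361 years

211.8361


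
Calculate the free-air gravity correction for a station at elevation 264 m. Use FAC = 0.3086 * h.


FAC = 0.3086 * h
= 0.3086 * 264
= 81.4704 mGal

81.4704


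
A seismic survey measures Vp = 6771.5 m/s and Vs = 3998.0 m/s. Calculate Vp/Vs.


Vp/Vs = 6771.5 / 3998.0
= 1.6937

1.6937


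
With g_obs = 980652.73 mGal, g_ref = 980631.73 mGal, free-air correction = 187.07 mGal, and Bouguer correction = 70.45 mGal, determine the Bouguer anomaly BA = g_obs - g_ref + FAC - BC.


BA = g_obs - g_ref + FAC - BC
= 980652.73 - 980631.73 + 187.07 - 70.45
= 137.62 mGal

137.62


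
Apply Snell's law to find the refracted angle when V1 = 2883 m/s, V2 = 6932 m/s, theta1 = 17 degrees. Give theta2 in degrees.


sin(theta1) = sin(17 deg) = 0.292372
sin(theta2) = V2/V1 * sin(theta1) = 6932/2883 * 0.292372 = 0.70299
theta2 = arcsin(0.70299) = 44.6674 degrees

44.6674


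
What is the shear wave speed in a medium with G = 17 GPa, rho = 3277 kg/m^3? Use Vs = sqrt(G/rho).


Convert G to Pa: G = 17e9 Pa
Compute G/rho = 17e9 / 3277 = 5187671.6509
Vs = sqrt(5187671.6509) = 2277.65 m/s

2277.65


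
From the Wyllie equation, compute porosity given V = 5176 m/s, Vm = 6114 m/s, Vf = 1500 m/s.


1/V - 1/Vm = 1/5176 - 1/6114 = 2.964e-05
1/Vf - 1/Vm = 1/1500 - 1/6114 = 0.00050311
phi = 2.964e-05 / 0.00050311 = 0.0589

0.0589


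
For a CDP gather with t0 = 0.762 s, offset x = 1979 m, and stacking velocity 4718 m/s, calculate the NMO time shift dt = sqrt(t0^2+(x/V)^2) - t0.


x/Vnmo = 1979/4718 = 0.419457
(x/Vnmo)^2 = 0.175945
t0^2 = 0.580644
sqrt(0.580644 + 0.175945) = 0.869821
dt = 0.869821 - 0.762 = 0.107821

0.107821


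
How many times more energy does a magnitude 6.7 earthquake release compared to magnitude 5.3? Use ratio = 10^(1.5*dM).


M2 - M1 = 6.7 - 5.3 = 1.4
1.5 * 1.4 = 2.1
ratio = 10^2.1 = 125.89

125.89


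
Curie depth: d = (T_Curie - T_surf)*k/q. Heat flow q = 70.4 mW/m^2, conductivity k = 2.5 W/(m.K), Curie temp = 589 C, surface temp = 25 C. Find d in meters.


T_Curie - T_surf = 589 - 25 = 564 C
Convert q to W/m^2: 70.4 mW/m^2 = 0.0704 W/m^2
d = 564 * 2.5 / 0.0704 = 20028.41 m

20028.41


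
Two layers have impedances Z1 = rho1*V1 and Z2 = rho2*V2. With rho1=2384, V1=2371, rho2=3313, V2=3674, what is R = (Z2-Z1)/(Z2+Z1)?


Z1 = 2384 * 2371 = 5652464
Z2 = 3313 * 3674 = 12171962
R = (12171962 - 5652464) / (12171962 + 5652464) = 6519498 / 17824426 = 0.3658

0.3658


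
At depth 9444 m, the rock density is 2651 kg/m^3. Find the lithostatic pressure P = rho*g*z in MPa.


P = rho * g * z / 1e6
= 2651 * 9.81 * 9444 / 1e6
= 245603591.64 / 1e6
= 245.6036 MPa

245.6036


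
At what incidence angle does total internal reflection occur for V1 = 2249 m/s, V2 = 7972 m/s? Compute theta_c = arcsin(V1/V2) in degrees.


V1/V2 = 2249/7972 = 0.282112
theta_c = arcsin(0.282112) = 16.3863 degrees

16.3863


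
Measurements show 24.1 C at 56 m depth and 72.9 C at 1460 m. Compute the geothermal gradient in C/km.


dT = 72.9 - 24.1 = 48.8 C
dz = 1460 - 56 = 1404 m
gradient = dT/dz * 1000 = 48.8/1404 * 1000 = 34.7578 C/km

34.7578


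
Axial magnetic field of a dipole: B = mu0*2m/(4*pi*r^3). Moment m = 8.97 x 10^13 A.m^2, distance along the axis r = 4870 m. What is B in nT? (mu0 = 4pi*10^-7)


m = 8.97 x 10^13 = 89700000000000 A.m^2
2m = 179400000000000 A.m^2
r^3 = 4870^3 = 115501303000
B = (4pi*10^-7) * 179400000000000 / (4*pi * 115501303000) * 1e9
= 225440688.821604 / 1451432179939.4 * 1e9
= 155322.9231 nT

155322.9231


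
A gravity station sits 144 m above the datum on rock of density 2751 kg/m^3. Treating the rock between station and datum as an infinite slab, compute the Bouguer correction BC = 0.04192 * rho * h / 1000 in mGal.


BC = 0.04192 * rho * h / 1000
= 0.04192 * 2751 * 144 / 1000
= 16.6064 mGal

16.6064


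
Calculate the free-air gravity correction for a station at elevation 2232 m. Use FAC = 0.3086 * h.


FAC = 0.3086 * h
= 0.3086 * 2232
= 688.7952 mGal

688.7952


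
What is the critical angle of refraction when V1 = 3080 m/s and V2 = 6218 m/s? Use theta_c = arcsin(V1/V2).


V1/V2 = 3080/6218 = 0.495336
theta_c = arcsin(0.495336) = 29.6919 degrees

29.6919


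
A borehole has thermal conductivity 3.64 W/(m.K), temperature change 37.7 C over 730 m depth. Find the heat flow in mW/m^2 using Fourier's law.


q = k * dT / dz * 1000
= 3.64 * 37.7 / 730 * 1000
= 0.187984 * 1000
= 187.9836 mW/m^2

187.9836


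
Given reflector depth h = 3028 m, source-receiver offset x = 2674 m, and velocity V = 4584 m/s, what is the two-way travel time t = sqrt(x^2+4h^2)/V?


x^2 + 4h^2 = 2674^2 + 4*3028^2 = 7150276 + 36675136 = 43825412
sqrt(43825412) = 6620.0764
t = 6620.0764 / 4584 = 1.4442 s

1.4442


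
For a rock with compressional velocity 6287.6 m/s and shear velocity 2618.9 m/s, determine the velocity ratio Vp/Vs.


Vp/Vs = 6287.6 / 2618.9
= 2.4009

2.4009


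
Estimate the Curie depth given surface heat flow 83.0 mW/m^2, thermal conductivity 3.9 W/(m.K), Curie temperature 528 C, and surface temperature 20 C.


T_Curie - T_surf = 528 - 20 = 508 C
Convert q to W/m^2: 83.0 mW/m^2 = 0.083 W/m^2
d = 508 * 3.9 / 0.083 = 23869.88 m

23869.88


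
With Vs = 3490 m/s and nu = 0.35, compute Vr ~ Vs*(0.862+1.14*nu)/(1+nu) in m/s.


Numerator factor = 0.862 + 1.14*0.35 = 1.261
Denominator = 1 + 0.35 = 1.35
Vr = 3490 * 1.261 / 1.35 = 3259.92 m/s

3259.92


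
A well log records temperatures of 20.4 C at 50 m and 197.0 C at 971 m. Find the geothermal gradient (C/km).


dT = 197.0 - 20.4 = 176.6 C
dz = 971 - 50 = 921 m
gradient = dT/dz * 1000 = 176.6/921 * 1000 = 191.7481 C/km

191.7481


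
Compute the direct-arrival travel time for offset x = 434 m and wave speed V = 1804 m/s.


t = x / V
= 434 / 1804
= 0.2406 s

0.2406


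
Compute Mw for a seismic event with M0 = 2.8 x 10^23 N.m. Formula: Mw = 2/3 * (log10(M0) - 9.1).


log10(M0) = log10(2.8 x 10^23) = 23.4472
Mw = 2/3 * (23.4472 - 9.1)
= 2/3 * 14.3472
= 9.56

9.56


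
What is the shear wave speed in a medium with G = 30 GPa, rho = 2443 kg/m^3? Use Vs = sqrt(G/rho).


Convert G to Pa: G = 30e9 Pa
Compute G/rho = 30e9 / 2443 = 12279983.6267
Vs = sqrt(12279983.6267) = 3504.28 m/s

3504.28


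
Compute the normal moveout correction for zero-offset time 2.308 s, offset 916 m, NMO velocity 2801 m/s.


x/Vnmo = 916/2801 = 0.327026
(x/Vnmo)^2 = 0.106946
t0^2 = 5.326864
sqrt(5.326864 + 0.106946) = 2.331053
dt = 2.331053 - 2.308 = 0.023053

0.023053


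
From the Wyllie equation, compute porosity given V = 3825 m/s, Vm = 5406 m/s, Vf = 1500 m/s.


1/V - 1/Vm = 1/3825 - 1/5406 = 7.646e-05
1/Vf - 1/Vm = 1/1500 - 1/5406 = 0.00048169
phi = 7.646e-05 / 0.00048169 = 0.1587

0.1587


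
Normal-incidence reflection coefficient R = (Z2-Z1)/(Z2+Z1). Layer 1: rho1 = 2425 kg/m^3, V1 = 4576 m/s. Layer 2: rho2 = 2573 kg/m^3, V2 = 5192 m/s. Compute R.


Z1 = 2425 * 4576 = 11096800
Z2 = 2573 * 5192 = 13359016
R = (13359016 - 11096800) / (13359016 + 11096800) = 2262216 / 24455816 = 0.0925

0.0925


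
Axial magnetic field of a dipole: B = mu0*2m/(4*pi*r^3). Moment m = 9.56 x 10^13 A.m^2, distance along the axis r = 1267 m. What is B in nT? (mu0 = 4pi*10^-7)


m = 9.56 x 10^13 = 95600000000000 A.m^2
2m = 191200000000000 A.m^2
r^3 = 1267^3 = 2033901163
B = (4pi*10^-7) * 191200000000000 / (4*pi * 2033901163) * 1e9
= 240269006.146547 / 25558755807.23 * 1e9
= 9400653.4574 nT

9400653.4574


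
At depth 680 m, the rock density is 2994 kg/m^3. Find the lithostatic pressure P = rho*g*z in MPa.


P = rho * g * z / 1e6
= 2994 * 9.81 * 680 / 1e6
= 19972375.2 / 1e6
= 19.9724 MPa

19.9724


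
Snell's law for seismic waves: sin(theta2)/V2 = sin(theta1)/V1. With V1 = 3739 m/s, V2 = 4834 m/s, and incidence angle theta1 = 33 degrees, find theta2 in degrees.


sin(theta1) = sin(33 deg) = 0.544639
sin(theta2) = V2/V1 * sin(theta1) = 4834/3739 * 0.544639 = 0.704142
theta2 = arcsin(0.704142) = 44.7602 degrees

44.7602


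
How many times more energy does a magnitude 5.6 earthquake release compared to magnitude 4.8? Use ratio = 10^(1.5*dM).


M2 - M1 = 5.6 - 4.8 = 0.8
1.5 * 0.8 = 1.2
ratio = 10^1.2 = 15.85

15.85


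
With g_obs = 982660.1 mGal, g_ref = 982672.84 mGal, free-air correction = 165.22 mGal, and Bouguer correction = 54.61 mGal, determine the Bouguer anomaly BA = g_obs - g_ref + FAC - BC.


BA = g_obs - g_ref + FAC - BC
= 982660.1 - 982672.84 + 165.22 - 54.61
= 97.87 mGal

97.87


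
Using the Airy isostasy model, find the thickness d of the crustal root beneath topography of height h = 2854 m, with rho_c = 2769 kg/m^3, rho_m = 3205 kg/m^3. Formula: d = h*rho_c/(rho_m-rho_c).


rho_m - rho_c = 3205 - 2769 = 436
d = 2854 * 2769 / 436
= 7902726 / 436
= 18125.52 m

18125.52


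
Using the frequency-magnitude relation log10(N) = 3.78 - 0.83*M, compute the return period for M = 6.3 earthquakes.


log10(N) = 3.78 - 0.83*6.3 = -1.449
N = 10^-1.449 = 0.035563
T = 1/N = 1/0.035563 = 28.119 years

28.119


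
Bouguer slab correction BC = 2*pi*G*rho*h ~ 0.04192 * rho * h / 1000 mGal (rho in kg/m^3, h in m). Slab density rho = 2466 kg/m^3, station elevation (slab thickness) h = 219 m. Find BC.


BC = 0.04192 * rho * h / 1000
= 0.04192 * 2466 * 219 / 1000
= 22.6391 mGal

22.6391


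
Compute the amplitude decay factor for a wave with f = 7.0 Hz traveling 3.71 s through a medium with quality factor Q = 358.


pi*f*t/Q = pi*7.0*3.71/358 = 0.227897
A/A0 = exp(-0.227897) = 0.796206

0.796206


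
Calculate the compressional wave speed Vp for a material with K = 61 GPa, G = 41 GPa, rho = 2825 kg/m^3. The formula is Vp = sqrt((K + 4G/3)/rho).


First compute the effective modulus:
K + 4G/3 = 61e9 + 4*41e9/3 = 115666666666.67 Pa
Then divide by density:
115666666666.67 / 2825 = 40943952.8024 Pa/(kg/m^3)
Take the square root:
Vp = sqrt(40943952.8024) = 6398.75 m/s

6398.75


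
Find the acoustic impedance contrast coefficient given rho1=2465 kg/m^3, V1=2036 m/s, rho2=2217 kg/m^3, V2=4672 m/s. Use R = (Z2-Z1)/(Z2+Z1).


Z1 = 2465 * 2036 = 5018740
Z2 = 2217 * 4672 = 10357824
R = (10357824 - 5018740) / (10357824 + 5018740) = 5339084 / 15376564 = 0.3472

0.3472


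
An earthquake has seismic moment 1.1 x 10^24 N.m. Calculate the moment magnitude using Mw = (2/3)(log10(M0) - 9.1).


log10(M0) = log10(1.1 x 10^24) = 24.0414
Mw = 2/3 * (24.0414 - 9.1)
= 2/3 * 14.9414
= 9.96

9.96


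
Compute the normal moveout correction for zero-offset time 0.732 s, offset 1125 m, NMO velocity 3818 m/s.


x/Vnmo = 1125/3818 = 0.294657
(x/Vnmo)^2 = 0.086823
t0^2 = 0.535824
sqrt(0.535824 + 0.086823) = 0.78908
dt = 0.78908 - 0.732 = 0.05708

0.05708


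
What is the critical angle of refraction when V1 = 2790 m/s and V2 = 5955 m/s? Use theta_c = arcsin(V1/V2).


V1/V2 = 2790/5955 = 0.468514
theta_c = arcsin(0.468514) = 27.9379 degrees

27.9379


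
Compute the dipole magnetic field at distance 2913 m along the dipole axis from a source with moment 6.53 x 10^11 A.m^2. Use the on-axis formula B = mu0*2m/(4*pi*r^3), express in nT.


m = 6.53 x 10^11 = 653000000000 A.m^2
2m = 1306000000000 A.m^2
r^3 = 2913^3 = 24718462497
B = (4pi*10^-7) * 1306000000000 / (4*pi * 24718462497) * 1e9
= 1641168.002235 / 310621360754.44 * 1e9
= 5283.5001 nT

5283.5001


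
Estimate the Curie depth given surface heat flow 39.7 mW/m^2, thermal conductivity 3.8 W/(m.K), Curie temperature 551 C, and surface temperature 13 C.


T_Curie - T_surf = 551 - 13 = 538 C
Convert q to W/m^2: 39.7 mW/m^2 = 0.0397 W/m^2
d = 538 * 3.8 / 0.0397 = 51496.22 m

51496.22


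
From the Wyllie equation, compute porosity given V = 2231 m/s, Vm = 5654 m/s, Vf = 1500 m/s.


1/V - 1/Vm = 1/2231 - 1/5654 = 0.00027136
1/Vf - 1/Vm = 1/1500 - 1/5654 = 0.0004898
phi = 0.00027136 / 0.0004898 = 0.554

0.554


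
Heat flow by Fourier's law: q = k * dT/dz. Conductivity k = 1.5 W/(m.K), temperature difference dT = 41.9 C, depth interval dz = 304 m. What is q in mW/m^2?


q = k * dT / dz * 1000
= 1.5 * 41.9 / 304 * 1000
= 0.206743 * 1000
= 206.7434 mW/m^2

206.7434


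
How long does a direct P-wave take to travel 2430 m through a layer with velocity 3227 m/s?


t = x / V
= 2430 / 3227
= 0.753 s

0.753


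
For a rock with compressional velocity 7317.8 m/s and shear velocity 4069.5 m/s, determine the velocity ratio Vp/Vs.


Vp/Vs = 7317.8 / 4069.5
= 1.7982

1.7982


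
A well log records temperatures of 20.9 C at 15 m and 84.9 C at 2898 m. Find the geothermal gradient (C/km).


dT = 84.9 - 20.9 = 64.0 C
dz = 2898 - 15 = 2883 m
gradient = dT/dz * 1000 = 64.0/2883 * 1000 = 22.1991 C/km

22.1991


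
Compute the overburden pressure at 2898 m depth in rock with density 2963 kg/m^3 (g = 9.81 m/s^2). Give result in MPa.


P = rho * g * z / 1e6
= 2963 * 9.81 * 2898 / 1e6
= 84236252.94 / 1e6
= 84.2363 MPa

84.2363


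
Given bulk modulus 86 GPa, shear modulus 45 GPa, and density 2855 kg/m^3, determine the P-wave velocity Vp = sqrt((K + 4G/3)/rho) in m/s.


First compute the effective modulus:
K + 4G/3 = 86e9 + 4*45e9/3 = 146000000000.0 Pa
Then divide by density:
146000000000.0 / 2855 = 51138353.7653 Pa/(kg/m^3)
Take the square root:
Vp = sqrt(51138353.7653) = 7151.11 m/s

7151.11


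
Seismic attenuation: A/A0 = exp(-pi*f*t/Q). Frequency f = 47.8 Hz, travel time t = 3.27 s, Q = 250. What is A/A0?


pi*f*t/Q = pi*47.8*3.27/250 = 1.964199
A/A0 = exp(-1.964199) = 0.140268

0.140268


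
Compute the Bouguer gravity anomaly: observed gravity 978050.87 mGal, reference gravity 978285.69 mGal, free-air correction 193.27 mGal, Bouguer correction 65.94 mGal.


BA = g_obs - g_ref + FAC - BC
= 978050.87 - 978285.69 + 193.27 - 65.94
= -107.49 mGal

-107.49


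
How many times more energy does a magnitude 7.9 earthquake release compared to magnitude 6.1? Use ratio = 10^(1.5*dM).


M2 - M1 = 7.9 - 6.1 = 1.8
1.5 * 1.8 = 2.7
ratio = 10^2.7 = 501.19

501.19


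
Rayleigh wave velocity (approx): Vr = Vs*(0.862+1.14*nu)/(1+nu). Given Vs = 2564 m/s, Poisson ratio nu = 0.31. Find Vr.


Numerator factor = 0.862 + 1.14*0.31 = 1.2154
Denominator = 1 + 0.31 = 1.31
Vr = 2564 * 1.2154 / 1.31 = 2378.84 m/s

2378.84


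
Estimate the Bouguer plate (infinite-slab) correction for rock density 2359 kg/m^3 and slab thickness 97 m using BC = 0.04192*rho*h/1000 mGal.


BC = 0.04192 * rho * h / 1000
= 0.04192 * 2359 * 97 / 1000
= 9.5923 mGal

9.5923


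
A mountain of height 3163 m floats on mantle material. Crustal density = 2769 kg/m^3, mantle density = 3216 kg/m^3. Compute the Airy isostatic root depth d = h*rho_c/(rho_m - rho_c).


rho_m - rho_c = 3216 - 2769 = 447
d = 3163 * 2769 / 447
= 8758347 / 447
= 19593.62 m

19593.62


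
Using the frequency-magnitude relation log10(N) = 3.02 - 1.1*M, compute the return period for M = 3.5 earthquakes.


log10(N) = 3.02 - 1.1*3.5 = -0.83
N = 10^-0.83 = 0.147911
T = 1/N = 1/0.147911 = 6.7608 years

6.7608


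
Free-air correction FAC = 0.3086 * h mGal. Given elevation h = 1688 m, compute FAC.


FAC = 0.3086 * h
= 0.3086 * 1688
= 520.9168 mGal

520.9168


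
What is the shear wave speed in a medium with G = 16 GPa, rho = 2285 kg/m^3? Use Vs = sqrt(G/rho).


Convert G to Pa: G = 16e9 Pa
Compute G/rho = 16e9 / 2285 = 7002188.1838
Vs = sqrt(7002188.1838) = 2646.16 m/s

2646.16


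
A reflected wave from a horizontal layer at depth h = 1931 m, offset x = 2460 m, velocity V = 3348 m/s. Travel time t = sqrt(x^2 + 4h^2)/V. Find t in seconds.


x^2 + 4h^2 = 2460^2 + 4*1931^2 = 6051600 + 14915044 = 20966644
sqrt(20966644) = 4578.9348
t = 4578.9348 / 3348 = 1.3677 s

1.3677


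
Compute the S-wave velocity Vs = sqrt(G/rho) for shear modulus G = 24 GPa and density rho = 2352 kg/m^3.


Convert G to Pa: G = 24e9 Pa
Compute G/rho = 24e9 / 2352 = 10204081.6327
Vs = sqrt(10204081.6327) = 3194.38 m/s

3194.38


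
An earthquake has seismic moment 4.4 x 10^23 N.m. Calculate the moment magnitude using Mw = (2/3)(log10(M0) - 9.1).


log10(M0) = log10(4.4 x 10^23) = 23.6435
Mw = 2/3 * (23.6435 - 9.1)
= 2/3 * 14.5435
= 9.7

9.7


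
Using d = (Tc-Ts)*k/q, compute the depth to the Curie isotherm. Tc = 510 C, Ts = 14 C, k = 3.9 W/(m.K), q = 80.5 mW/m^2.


T_Curie - T_surf = 510 - 14 = 496 C
Convert q to W/m^2: 80.5 mW/m^2 = 0.0805 W/m^2
d = 496 * 3.9 / 0.0805 = 24029.81 m

24029.81


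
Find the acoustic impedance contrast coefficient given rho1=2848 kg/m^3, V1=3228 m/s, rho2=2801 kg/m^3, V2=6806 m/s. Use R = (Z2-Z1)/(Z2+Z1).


Z1 = 2848 * 3228 = 9193344
Z2 = 2801 * 6806 = 19063606
R = (19063606 - 9193344) / (19063606 + 9193344) = 9870262 / 28256950 = 0.3493

0.3493


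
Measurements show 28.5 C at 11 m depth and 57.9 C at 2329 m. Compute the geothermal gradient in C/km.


dT = 57.9 - 28.5 = 29.4 C
dz = 2329 - 11 = 2318 m
gradient = dT/dz * 1000 = 29.4/2318 * 1000 = 12.6833 C/km

12.6833


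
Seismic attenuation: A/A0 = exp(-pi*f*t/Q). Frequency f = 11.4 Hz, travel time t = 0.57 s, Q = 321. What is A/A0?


pi*f*t/Q = pi*11.4*0.57/321 = 0.063595
A/A0 = exp(-0.063595) = 0.938385

0.938385


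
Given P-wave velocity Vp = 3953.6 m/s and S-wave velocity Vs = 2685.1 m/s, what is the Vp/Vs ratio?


Vp/Vs = 3953.6 / 2685.1
= 1.4724

1.4724


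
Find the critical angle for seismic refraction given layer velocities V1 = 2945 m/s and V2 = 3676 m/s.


V1/V2 = 2945/3676 = 0.801143
theta_c = arcsin(0.801143) = 53.2393 degrees

53.2393


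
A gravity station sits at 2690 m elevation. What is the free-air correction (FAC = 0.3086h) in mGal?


FAC = 0.3086 * h
= 0.3086 * 2690
= 830.134 mGal

830.134


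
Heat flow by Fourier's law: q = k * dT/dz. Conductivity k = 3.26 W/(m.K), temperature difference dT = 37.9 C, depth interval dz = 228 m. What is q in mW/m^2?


q = k * dT / dz * 1000
= 3.26 * 37.9 / 228 * 1000
= 0.541904 * 1000
= 541.9035 mW/m^2

541.9035


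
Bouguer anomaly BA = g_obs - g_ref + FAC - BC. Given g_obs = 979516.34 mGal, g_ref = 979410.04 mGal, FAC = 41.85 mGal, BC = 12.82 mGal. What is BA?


BA = g_obs - g_ref + FAC - BC
= 979516.34 - 979410.04 + 41.85 - 12.82
= 135.33 mGal

135.33


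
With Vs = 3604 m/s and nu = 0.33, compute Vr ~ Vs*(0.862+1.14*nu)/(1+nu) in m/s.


Numerator factor = 0.862 + 1.14*0.33 = 1.2382
Denominator = 1 + 0.33 = 1.33
Vr = 3604 * 1.2382 / 1.33 = 3355.24 m/s

3355.24


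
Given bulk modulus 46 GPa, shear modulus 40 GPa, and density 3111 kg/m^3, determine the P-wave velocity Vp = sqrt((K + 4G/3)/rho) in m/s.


First compute the effective modulus:
K + 4G/3 = 46e9 + 4*40e9/3 = 99333333333.33 Pa
Then divide by density:
99333333333.33 / 3111 = 31929711.7754 Pa/(kg/m^3)
Take the square root:
Vp = sqrt(31929711.7754) = 5650.64 m/s

5650.64


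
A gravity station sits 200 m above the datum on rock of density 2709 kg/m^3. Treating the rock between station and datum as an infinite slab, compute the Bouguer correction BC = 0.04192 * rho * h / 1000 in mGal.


BC = 0.04192 * rho * h / 1000
= 0.04192 * 2709 * 200 / 1000
= 22.7123 mGal

22.7123


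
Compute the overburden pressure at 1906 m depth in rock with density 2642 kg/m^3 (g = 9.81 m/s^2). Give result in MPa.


P = rho * g * z / 1e6
= 2642 * 9.81 * 1906 / 1e6
= 49399746.12 / 1e6
= 49.3997 MPa

49.3997


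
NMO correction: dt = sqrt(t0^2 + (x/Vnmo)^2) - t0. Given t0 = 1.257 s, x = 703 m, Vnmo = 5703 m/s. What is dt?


x/Vnmo = 703/5703 = 0.123268
(x/Vnmo)^2 = 0.015195
t0^2 = 1.580049
sqrt(1.580049 + 0.015195) = 1.26303
dt = 1.26303 - 1.257 = 0.00603

0.00603


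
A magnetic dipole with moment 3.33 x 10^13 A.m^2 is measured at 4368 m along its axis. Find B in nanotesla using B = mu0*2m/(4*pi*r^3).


m = 3.33 x 10^13 = 33300000000000 A.m^2
2m = 66600000000000 A.m^2
r^3 = 4368^3 = 83338924032
B = (4pi*10^-7) * 66600000000000 / (4*pi * 83338924032) * 1e9
= 83692028.291632 / 1047267805988.04 * 1e9
= 79914.6387 nT

79914.6387


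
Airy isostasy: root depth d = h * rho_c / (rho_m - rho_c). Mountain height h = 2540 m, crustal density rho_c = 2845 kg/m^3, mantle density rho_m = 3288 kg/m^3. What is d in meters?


rho_m - rho_c = 3288 - 2845 = 443
d = 2540 * 2845 / 443
= 7226300 / 443
= 16312.19 m

16312.19


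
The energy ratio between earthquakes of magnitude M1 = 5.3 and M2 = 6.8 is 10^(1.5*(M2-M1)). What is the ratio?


M2 - M1 = 6.8 - 5.3 = 1.5
1.5 * 1.5 = 2.25
ratio = 10^2.25 = 177.83

177.83


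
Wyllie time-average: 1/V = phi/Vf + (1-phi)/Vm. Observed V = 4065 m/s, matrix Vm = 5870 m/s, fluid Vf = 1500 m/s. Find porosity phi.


1/V - 1/Vm = 1/4065 - 1/5870 = 7.564e-05
1/Vf - 1/Vm = 1/1500 - 1/5870 = 0.00049631
phi = 7.564e-05 / 0.00049631 = 0.1524

0.1524


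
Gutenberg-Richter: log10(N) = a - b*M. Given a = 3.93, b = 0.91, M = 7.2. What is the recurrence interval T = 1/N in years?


log10(N) = 3.93 - 0.91*7.2 = -2.622
N = 10^-2.622 = 0.002388
T = 1/N = 1/0.002388 = 418.7936 years

418.7936


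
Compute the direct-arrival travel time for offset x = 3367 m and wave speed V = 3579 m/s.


t = x / V
= 3367 / 3579
= 0.9408 s

0.9408


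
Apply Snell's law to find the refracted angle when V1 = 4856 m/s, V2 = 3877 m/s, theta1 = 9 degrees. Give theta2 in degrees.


sin(theta1) = sin(9 deg) = 0.156434
sin(theta2) = V2/V1 * sin(theta1) = 3877/4856 * 0.156434 = 0.124896
theta2 = arcsin(0.124896) = 7.1748 degrees

7.1748


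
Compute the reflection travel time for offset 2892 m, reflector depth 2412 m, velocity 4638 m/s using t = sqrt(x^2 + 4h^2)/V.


x^2 + 4h^2 = 2892^2 + 4*2412^2 = 8363664 + 23270976 = 31634640
sqrt(31634640) = 5624.468
t = 5624.468 / 4638 = 1.2127 s

1.2127


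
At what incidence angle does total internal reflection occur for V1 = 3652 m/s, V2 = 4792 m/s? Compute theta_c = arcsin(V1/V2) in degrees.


V1/V2 = 3652/4792 = 0.762104
theta_c = arcsin(0.762104) = 49.65 degrees

49.65


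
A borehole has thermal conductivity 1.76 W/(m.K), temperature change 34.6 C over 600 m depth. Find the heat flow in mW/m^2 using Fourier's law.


q = k * dT / dz * 1000
= 1.76 * 34.6 / 600 * 1000
= 0.101493 * 1000
= 101.4933 mW/m^2

101.4933


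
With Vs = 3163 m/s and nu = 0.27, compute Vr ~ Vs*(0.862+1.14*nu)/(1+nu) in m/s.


Numerator factor = 0.862 + 1.14*0.27 = 1.1698
Denominator = 1 + 0.27 = 1.27
Vr = 3163 * 1.1698 / 1.27 = 2913.45 m/s

2913.45


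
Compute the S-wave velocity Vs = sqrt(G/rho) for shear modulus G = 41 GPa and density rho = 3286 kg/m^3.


Convert G to Pa: G = 41e9 Pa
Compute G/rho = 41e9 / 3286 = 12477175.8977
Vs = sqrt(12477175.8977) = 3532.3 m/s

3532.3
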